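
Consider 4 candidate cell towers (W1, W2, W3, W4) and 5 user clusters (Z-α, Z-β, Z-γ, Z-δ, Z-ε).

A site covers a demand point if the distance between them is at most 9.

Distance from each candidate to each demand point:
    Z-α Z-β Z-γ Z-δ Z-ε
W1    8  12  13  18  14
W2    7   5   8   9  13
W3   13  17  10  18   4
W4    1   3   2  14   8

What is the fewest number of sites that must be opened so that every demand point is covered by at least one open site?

2

Coverage sets (demand points within 9 of each site):
  W1: {Z-α}
  W2: {Z-α, Z-β, Z-γ, Z-δ}
  W3: {Z-ε}
  W4: {Z-α, Z-β, Z-γ, Z-ε}
No single site covers all 5 demand points.
But {W2, W3} covers everything, so the minimum is 2.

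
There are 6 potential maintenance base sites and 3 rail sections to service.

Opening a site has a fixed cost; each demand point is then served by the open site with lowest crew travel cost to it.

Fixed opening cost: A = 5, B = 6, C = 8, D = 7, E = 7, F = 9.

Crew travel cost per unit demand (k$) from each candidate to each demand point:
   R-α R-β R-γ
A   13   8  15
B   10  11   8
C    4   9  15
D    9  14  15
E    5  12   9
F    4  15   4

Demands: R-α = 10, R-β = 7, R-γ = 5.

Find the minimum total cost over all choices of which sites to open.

130

Open {A, F}: assign each demand point to its cheapest open site.
  R-α→F 10×4=40, R-β→A 7×8=56, R-γ→F 5×4=20
  crew travel cost 116, fixed 14 → total 130.
Compare {A, B, F}: crew travel cost 116 + fixed 20 = 136.
Compare {A, D, F}: crew travel cost 116 + fixed 21 = 137.
Compare {A, E, F}: crew travel cost 116 + fixed 21 = 137.
All other subsets cost ≥ 136. Minimum total cost: 130.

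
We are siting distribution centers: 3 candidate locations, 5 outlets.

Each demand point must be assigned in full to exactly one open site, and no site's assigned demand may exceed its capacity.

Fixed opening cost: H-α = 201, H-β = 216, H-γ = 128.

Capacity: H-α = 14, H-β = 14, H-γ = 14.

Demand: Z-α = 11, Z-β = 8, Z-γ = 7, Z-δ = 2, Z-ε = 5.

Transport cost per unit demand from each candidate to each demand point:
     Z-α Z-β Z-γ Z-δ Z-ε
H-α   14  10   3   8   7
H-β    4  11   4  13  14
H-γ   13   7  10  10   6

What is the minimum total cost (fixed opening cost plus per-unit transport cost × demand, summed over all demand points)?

Open {H-α, H-β, H-γ}; cheapest assignment that respects the capacities:
  H-α (cap 14, load 9): Z-γ, Z-δ — cost 7×3 + 2×8 = 37
  H-β (cap 14, load 11): Z-α — cost 11×4 = 44
  H-γ (cap 14, load 13): Z-β, Z-ε — cost 8×7 + 5×6 = 86
  Shipping 167, fixed 545 → total 712.
  Any other capacity-feasible assignment to {H-α, H-β, H-γ} ships for at least 167.
Total demand is 33 and no other set of sites has combined capacity ≥ 33, so {H-α, H-β, H-γ} is the only feasible choice of open sites. Minimum: 712.

712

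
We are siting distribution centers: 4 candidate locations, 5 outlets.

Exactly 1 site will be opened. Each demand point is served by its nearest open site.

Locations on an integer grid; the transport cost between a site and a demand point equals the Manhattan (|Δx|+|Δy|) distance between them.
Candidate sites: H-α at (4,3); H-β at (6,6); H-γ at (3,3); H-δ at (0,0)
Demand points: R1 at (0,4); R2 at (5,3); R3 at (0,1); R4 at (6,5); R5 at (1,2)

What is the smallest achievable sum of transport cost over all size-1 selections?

Open {H-γ}.
  R1→H-γ 4, R2→H-γ 2, R3→H-γ 5, R4→H-γ 5, R5→H-γ 3  ⇒ total 19.
Compare {H-α}: total 20.
Compare {H-δ}: total 27.
No size-1 selection does better; minimum is 19.

19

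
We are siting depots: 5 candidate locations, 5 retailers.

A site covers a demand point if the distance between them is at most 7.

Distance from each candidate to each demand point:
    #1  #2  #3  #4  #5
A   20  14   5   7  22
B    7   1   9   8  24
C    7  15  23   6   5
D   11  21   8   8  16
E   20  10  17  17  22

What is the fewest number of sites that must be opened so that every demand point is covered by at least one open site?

Coverage sets (demand points within 7 of each site):
  A: {#3, #4}
  B: {#1, #2}
  C: {#1, #4, #5}
  D: {}
  E: {}
No 2 sites suffice: every size-2 union leaves at least one demand point uncovered.
But {A, B, C} covers everything, so the minimum is 3.

3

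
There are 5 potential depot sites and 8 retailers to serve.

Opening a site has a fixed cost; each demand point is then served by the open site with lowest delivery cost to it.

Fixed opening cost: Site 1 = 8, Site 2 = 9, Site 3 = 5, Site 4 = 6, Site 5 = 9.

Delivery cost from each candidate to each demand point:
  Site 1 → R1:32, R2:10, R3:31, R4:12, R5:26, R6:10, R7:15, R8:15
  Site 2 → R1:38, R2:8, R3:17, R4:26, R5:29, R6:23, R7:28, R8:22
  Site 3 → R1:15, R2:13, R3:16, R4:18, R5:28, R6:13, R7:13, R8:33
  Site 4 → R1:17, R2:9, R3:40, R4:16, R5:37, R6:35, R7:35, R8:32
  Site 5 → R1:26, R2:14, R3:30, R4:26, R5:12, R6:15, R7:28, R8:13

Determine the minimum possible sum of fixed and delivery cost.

123

Open {Site 1, Site 3, Site 5}: assign each demand point to its cheapest open site.
  R1→Site 3 15, R2→Site 1 10, R3→Site 3 16, R4→Site 1 12, R5→Site 5 12, R6→Site 1 10, R7→Site 3 13, R8→Site 5 13
  delivery cost 101, fixed 22 → total 123.
Compare {Site 3, Site 5}: delivery cost 113 + fixed 14 = 127.
Compare {Site 3, Site 4, Site 5}: delivery cost 107 + fixed 20 = 127.
Compare {Site 1, Site 3, Site 4, Site 5}: delivery cost 100 + fixed 28 = 128.
All other subsets cost ≥ 127. Minimum total cost: 123.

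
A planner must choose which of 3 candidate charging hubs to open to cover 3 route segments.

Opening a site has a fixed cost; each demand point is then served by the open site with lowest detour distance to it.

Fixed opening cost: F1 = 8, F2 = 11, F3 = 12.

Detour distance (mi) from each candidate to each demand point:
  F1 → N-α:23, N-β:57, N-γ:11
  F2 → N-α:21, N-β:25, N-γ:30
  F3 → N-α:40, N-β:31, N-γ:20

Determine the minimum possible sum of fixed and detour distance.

Open {F1, F2}: assign each demand point to its cheapest open site.
  N-α→F2 21, N-β→F2 25, N-γ→F1 11
  detour distance 57, fixed 19 → total 76.
Compare {F1, F3}: detour distance 65 + fixed 20 = 85.
Compare {F2}: detour distance 76 + fixed 11 = 87.
Compare {F1, F2, F3}: detour distance 57 + fixed 31 = 88.
All other subsets cost ≥ 85. Minimum total cost: 76.

76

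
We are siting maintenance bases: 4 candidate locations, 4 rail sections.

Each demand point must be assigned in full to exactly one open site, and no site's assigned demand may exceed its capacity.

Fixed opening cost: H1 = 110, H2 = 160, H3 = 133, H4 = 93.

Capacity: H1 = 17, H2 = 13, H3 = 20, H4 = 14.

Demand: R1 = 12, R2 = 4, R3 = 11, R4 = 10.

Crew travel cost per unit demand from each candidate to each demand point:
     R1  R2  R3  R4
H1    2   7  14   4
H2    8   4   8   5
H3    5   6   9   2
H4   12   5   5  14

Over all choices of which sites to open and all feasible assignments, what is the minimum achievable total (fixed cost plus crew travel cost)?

459

Open {H1, H3, H4}; cheapest assignment that respects the capacities:
  H1 (cap 17, load 12): R1 — cost 12×2 = 24
  H3 (cap 20, load 14): R2, R4 — cost 4×6 + 10×2 = 44
  H4 (cap 14, load 11): R3 — cost 11×5 = 55
  Shipping 123, fixed 336 → total 459.
  Any other capacity-feasible assignment to {H1, H3, H4} ships for at least 123.
Compare {H1, H2, H4}: its best feasible assignment gives total 520.
Compare {H1, H2, H3}: its best feasible assignment gives total 559.
Every other set of open sites that can feasibly serve all demand totals ≥ 520 even under its best assignment. Minimum: 459.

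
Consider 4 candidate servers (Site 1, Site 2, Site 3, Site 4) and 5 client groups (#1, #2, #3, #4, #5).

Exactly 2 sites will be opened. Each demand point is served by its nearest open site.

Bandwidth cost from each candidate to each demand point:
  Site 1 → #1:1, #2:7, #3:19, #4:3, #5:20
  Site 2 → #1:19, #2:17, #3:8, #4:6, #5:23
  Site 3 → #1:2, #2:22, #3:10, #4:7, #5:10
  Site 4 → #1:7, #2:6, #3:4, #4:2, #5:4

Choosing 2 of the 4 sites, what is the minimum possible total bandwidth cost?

Open {Site 1, Site 4}.
  #1→Site 1 1, #2→Site 4 6, #3→Site 4 4, #4→Site 4 2, #5→Site 4 4  ⇒ total 17.
Compare {Site 3, Site 4}: total 18.
Compare {Site 2, Site 4}: total 23.
No size-2 selection does better; minimum is 17.

17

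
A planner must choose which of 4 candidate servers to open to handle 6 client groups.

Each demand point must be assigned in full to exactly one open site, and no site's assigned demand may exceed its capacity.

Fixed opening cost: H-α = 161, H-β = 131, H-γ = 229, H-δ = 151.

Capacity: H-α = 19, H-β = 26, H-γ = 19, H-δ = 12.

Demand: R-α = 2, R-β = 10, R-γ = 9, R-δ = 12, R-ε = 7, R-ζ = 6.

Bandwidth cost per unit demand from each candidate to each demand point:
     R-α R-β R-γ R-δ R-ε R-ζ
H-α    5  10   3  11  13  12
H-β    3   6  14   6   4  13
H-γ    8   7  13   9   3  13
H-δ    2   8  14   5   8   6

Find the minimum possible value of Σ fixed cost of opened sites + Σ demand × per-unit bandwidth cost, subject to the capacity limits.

Open {H-α, H-β, H-δ}; cheapest assignment that respects the capacities:
  H-α (cap 19, load 15): R-γ, R-ζ — cost 9×3 + 6×12 = 99
  H-β (cap 26, load 19): R-α, R-β, R-ε — cost 2×3 + 10×6 + 7×4 = 94
  H-δ (cap 12, load 12): R-δ — cost 12×5 = 60
  Shipping 253, fixed 443 → total 696.
  Any other capacity-feasible assignment to {H-α, H-β, H-δ} ships for at least 253.
Compare {H-α, H-β, H-γ}: its best feasible assignment gives total 779.
Compare {H-α, H-γ, H-δ}: its best feasible assignment gives total 801.
Every other set of open sites that can feasibly serve all demand totals ≥ 779 even under its best assignment. Minimum: 696.

696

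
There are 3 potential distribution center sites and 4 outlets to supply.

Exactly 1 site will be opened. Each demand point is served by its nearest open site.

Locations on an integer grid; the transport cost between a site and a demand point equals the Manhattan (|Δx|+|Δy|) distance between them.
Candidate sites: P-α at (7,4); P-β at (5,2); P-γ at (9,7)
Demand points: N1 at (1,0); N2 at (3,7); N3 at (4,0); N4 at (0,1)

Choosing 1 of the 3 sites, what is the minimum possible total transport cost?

22

Open {P-β}.
  N1→P-β 6, N2→P-β 7, N3→P-β 3, N4→P-β 6  ⇒ total 22.
Compare {P-α}: total 34.
Compare {P-γ}: total 48.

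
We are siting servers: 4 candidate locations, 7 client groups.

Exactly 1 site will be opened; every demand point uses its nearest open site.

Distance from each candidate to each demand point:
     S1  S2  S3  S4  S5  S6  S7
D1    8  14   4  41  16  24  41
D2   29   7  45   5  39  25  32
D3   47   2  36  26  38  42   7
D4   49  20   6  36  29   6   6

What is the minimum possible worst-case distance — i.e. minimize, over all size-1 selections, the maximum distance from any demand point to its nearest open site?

41

Open {D1}.
  Farthest demand point is S4 at distance 41 (to D1); all others are ≤ 41.
With {D2} the worst case is 45.
With {D3} the worst case is 47.
No size-1 selection achieves below 41.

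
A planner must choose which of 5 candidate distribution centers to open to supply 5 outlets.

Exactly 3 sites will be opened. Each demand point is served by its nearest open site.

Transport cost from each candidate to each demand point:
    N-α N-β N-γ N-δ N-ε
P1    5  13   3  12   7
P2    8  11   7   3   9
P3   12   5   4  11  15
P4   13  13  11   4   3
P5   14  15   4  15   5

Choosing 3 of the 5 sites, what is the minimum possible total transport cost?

20

Open {P1, P3, P4}.
  N-α→P1 5, N-β→P3 5, N-γ→P1 3, N-δ→P4 4, N-ε→P4 3  ⇒ total 20.
Compare {P1, P2, P3}: total 23.
Compare {P2, P3, P4}: total 23.
No size-3 selection does better; minimum is 20.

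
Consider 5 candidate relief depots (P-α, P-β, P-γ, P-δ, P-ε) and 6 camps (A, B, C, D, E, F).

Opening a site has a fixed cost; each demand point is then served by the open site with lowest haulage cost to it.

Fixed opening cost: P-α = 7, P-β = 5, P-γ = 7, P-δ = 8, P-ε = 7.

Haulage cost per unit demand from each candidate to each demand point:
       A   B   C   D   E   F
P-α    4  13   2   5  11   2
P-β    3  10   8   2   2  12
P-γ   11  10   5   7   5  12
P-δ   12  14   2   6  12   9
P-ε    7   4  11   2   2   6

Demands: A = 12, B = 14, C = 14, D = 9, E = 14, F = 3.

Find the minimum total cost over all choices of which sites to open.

191

Open {P-α, P-β, P-ε}: assign each demand point to its cheapest open site.
  A→P-β 12×3=36, B→P-ε 14×4=56, C→P-α 14×2=28, D→P-β 9×2=18, E→P-β 14×2=28, F→P-α 3×2=6
  haulage cost 172, fixed 19 → total 191.
Compare {P-α, P-ε}: haulage cost 184 + fixed 14 = 198.
Compare {P-α, P-β, P-γ, P-ε}: haulage cost 172 + fixed 26 = 198.
Compare {P-α, P-β, P-δ, P-ε}: haulage cost 172 + fixed 27 = 199.
All other subsets cost ≥ 198. Minimum total cost: 191.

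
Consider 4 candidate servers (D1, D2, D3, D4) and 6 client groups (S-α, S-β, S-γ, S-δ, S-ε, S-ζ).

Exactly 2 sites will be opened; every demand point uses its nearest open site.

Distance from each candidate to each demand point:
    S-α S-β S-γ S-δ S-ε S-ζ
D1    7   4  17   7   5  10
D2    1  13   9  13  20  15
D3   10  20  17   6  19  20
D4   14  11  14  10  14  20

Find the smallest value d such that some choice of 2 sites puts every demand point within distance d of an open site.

10

Open {D1, D2}.
  Farthest demand point is S-ζ at distance 10 (to D1); all others are ≤ 10.
With {D1, D4} the worst case is 14.
With {D2, D4} the worst case is 15.
No size-2 selection achieves below 10.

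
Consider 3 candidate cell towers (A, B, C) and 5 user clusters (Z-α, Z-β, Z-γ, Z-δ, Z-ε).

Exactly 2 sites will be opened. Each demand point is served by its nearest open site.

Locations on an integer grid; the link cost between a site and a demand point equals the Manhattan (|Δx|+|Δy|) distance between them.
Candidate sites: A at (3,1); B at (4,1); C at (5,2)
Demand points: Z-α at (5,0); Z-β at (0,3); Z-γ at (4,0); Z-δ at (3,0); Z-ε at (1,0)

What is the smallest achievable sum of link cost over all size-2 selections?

Open {A, B}.
  Z-α→B 2, Z-β→A 5, Z-γ→B 1, Z-δ→A 1, Z-ε→A 3  ⇒ total 12.
Compare {A, C}: total 13.
Compare {B, C}: total 15.

12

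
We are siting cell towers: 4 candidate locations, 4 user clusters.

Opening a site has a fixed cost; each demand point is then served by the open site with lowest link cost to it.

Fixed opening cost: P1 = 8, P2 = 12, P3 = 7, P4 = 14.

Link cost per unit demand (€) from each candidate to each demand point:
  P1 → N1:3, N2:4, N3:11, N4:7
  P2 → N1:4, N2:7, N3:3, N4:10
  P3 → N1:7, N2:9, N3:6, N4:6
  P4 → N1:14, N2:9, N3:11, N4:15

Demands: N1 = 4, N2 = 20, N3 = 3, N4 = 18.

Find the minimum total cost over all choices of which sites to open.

233

Open {P1, P3}: assign each demand point to its cheapest open site.
  N1→P1 4×3=12, N2→P1 20×4=80, N3→P3 3×6=18, N4→P3 18×6=108
  link cost 218, fixed 15 → total 233.
Compare {P1, P2, P3}: link cost 209 + fixed 27 = 236.
Compare {P1, P2}: link cost 227 + fixed 20 = 247.
Compare {P1, P3, P4}: link cost 218 + fixed 29 = 247.
All other subsets cost ≥ 236. Minimum total cost: 233.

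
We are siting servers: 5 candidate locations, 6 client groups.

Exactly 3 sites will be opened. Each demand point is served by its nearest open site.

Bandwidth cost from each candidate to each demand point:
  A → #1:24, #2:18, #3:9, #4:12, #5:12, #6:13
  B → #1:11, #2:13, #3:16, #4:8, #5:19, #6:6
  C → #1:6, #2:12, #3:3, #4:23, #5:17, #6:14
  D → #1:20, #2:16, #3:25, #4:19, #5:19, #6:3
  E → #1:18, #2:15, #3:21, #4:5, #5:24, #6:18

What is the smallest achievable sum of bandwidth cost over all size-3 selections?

Open {C, D, E}.
  #1→C 6, #2→C 12, #3→C 3, #4→E 5, #5→C 17, #6→D 3  ⇒ total 46.
Compare {A, B, C}: total 47.
Compare {A, C, D}: total 48.
No size-3 selection does better; minimum is 46.

46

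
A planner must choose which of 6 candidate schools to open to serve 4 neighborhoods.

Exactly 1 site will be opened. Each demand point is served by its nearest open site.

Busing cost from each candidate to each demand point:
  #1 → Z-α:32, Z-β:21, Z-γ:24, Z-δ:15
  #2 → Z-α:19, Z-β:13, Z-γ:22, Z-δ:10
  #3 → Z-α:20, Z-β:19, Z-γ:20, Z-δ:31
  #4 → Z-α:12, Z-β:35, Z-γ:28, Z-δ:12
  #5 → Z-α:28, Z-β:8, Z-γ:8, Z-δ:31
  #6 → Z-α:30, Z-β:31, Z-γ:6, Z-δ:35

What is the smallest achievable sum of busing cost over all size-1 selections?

Open {#2}.
  Z-α→#2 19, Z-β→#2 13, Z-γ→#2 22, Z-δ→#2 10  ⇒ total 64.
Compare {#5}: total 75.
Compare {#4}: total 87.
No size-1 selection does better; minimum is 64.

64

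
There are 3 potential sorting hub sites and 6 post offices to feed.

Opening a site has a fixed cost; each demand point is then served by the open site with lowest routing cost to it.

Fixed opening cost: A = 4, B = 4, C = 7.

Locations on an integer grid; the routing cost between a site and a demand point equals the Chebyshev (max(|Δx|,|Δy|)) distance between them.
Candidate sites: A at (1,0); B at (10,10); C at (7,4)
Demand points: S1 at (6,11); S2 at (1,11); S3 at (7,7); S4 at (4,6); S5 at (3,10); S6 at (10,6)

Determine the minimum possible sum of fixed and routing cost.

Open {C}: assign each demand point to its cheapest open site.
  S1→C 7, S2→C 7, S3→C 3, S4→C 3, S5→C 6, S6→C 3
  routing cost 29, fixed 7 → total 36.
Compare {B}: routing cost 33 + fixed 4 = 37.
Compare {B, C}: routing cost 26 + fixed 11 = 37.
Compare {A, C}: routing cost 29 + fixed 11 = 40.
All other subsets cost ≥ 37. Minimum total cost: 36.

36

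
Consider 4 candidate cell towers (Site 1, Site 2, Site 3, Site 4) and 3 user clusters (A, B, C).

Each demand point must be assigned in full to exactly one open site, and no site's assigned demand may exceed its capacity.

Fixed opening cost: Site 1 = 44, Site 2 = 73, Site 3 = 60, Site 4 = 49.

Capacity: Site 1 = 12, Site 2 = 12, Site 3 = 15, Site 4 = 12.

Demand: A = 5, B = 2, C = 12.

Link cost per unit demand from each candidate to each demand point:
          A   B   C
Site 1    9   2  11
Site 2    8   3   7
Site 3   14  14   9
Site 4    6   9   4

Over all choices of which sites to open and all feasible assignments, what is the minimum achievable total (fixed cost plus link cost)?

190

Open {Site 1, Site 4}; cheapest assignment that respects the capacities:
  Site 1 (cap 12, load 7): A, B — cost 5×9 + 2×2 = 49
  Site 4 (cap 12, load 12): C — cost 12×4 = 48
  Shipping 97, fixed 93 → total 190.
  Any other capacity-feasible assignment to {Site 1, Site 4} ships for at least 97.
Compare {Site 2, Site 4}: its best feasible assignment gives total 216.
Compare {Site 1, Site 2}: its best feasible assignment gives total 250.
Every other set of open sites that can feasibly serve all demand totals ≥ 216 even under its best assignment. Minimum: 190.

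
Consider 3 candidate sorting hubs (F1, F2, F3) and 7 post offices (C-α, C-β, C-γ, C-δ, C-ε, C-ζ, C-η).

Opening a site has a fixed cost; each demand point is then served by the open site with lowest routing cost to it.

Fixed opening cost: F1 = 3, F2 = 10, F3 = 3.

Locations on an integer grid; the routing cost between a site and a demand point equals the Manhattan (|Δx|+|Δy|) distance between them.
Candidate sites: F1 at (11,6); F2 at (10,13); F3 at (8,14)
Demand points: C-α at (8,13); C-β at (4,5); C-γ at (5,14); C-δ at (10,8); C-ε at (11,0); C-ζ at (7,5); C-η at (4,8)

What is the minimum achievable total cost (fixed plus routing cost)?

41

Open {F1, F3}: assign each demand point to its cheapest open site.
  C-α→F3 1, C-β→F1 8, C-γ→F3 3, C-δ→F1 3, C-ε→F1 6, C-ζ→F1 5, C-η→F1 9
  routing cost 35, fixed 6 → total 41.
Compare {F1, F2, F3}: routing cost 35 + fixed 16 = 51.
Compare {F1, F2}: routing cost 39 + fixed 13 = 52.
Compare {F1}: routing cost 55 + fixed 3 = 58.
All other subsets cost ≥ 51. Minimum total cost: 41.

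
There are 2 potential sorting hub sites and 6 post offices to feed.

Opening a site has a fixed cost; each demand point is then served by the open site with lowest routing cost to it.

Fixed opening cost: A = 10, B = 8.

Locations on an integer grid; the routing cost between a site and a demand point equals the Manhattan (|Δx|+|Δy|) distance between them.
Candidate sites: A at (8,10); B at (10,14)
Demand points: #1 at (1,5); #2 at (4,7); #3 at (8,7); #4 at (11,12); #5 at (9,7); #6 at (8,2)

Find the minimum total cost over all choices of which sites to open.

49

Open {A}: assign each demand point to its cheapest open site.
  #1→A 12, #2→A 7, #3→A 3, #4→A 5, #5→A 4, #6→A 8
  routing cost 39, fixed 10 → total 49.
Compare {A, B}: routing cost 37 + fixed 18 = 55.
Compare {B}: routing cost 65 + fixed 8 = 73.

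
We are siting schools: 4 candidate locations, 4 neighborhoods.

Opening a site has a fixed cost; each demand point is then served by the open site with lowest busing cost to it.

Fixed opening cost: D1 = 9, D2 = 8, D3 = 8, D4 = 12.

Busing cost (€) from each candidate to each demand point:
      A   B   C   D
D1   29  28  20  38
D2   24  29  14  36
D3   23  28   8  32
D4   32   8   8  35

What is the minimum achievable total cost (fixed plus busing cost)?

91

Open {D3, D4}: assign each demand point to its cheapest open site.
  A→D3 23, B→D4 8, C→D3 8, D→D3 32
  busing cost 71, fixed 20 → total 91.
Compare {D4}: busing cost 83 + fixed 12 = 95.
Compare {D2, D4}: busing cost 75 + fixed 20 = 95.
Compare {D3}: busing cost 91 + fixed 8 = 99.
All other subsets cost ≥ 95. Minimum total cost: 91.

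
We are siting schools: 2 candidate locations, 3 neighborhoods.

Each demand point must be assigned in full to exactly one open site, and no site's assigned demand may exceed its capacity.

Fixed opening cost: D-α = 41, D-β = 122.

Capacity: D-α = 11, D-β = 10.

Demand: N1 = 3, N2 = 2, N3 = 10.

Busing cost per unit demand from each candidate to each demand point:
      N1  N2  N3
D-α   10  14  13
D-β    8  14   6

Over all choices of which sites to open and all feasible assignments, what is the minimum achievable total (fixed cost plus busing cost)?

281

Open {D-α, D-β}; cheapest assignment that respects the capacities:
  D-α (cap 11, load 5): N1, N2 — cost 3×10 + 2×14 = 58
  D-β (cap 10, load 10): N3 — cost 10×6 = 60
  Shipping 118, fixed 163 → total 281.
  Any other capacity-feasible assignment to {D-α, D-β} ships for at least 118.
Total demand is 15 and no other set of sites has combined capacity ≥ 15, so {D-α, D-β} is the only feasible choice of open sites. Minimum: 281.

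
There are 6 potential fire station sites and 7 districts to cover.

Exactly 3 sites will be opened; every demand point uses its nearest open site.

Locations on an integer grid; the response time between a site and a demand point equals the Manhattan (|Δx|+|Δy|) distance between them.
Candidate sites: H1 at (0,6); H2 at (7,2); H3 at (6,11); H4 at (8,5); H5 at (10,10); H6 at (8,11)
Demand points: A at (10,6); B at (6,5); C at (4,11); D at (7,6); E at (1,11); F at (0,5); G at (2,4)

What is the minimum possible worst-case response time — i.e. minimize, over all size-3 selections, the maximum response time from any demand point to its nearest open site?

5

Open {H1, H3, H4}.
  Farthest demand point is E at response time 5 (to H3); all others are ≤ 5.
With {H1, H3, H5} the worst case is 6.
With {H1, H4, H6} the worst case is 6.
No size-3 selection achieves below 5.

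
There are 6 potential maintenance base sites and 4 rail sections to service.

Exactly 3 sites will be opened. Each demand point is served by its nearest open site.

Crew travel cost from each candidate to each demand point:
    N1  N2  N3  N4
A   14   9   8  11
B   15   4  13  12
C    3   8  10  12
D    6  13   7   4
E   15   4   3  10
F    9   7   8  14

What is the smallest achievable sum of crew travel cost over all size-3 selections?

Open {C, D, E}.
  N1→C 3, N2→E 4, N3→E 3, N4→D 4  ⇒ total 14.
Compare {A, D, E}: total 17.
Compare {B, D, E}: total 17.
No size-3 selection does better; minimum is 14.

14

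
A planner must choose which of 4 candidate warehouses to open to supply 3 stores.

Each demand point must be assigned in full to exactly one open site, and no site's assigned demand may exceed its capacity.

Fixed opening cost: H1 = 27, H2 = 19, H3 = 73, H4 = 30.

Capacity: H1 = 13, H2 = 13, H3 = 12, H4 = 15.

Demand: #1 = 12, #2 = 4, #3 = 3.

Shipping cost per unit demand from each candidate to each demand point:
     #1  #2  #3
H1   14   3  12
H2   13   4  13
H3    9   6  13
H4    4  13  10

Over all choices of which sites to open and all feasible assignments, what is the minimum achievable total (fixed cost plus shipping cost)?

143

Open {H2, H4}; cheapest assignment that respects the capacities:
  H2 (cap 13, load 4): #2 — cost 4×4 = 16
  H4 (cap 15, load 15): #1, #3 — cost 12×4 + 3×10 = 78
  Shipping 94, fixed 49 → total 143.
  Any other capacity-feasible assignment to {H2, H4} ships for at least 94.
Compare {H1, H4}: its best feasible assignment gives total 147.
Compare {H1, H2, H4}: its best feasible assignment gives total 166.
Every other set of open sites that can feasibly serve all demand totals ≥ 147 even under its best assignment. Minimum: 143.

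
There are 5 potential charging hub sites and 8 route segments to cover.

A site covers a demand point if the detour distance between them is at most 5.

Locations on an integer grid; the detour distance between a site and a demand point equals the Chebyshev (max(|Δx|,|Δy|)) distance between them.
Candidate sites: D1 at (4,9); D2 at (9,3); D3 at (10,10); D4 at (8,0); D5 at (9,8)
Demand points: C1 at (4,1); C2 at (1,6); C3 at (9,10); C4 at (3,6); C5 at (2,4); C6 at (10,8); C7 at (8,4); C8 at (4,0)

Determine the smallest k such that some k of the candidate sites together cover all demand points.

2

Coverage sets (demand points within 5 of each site):
  D1: {C2, C3, C4, C5, C7}
  D2: {C1, C6, C7, C8}
  D3: {C3, C6}
  D4: {C1, C7, C8}
  D5: {C3, C6, C7}
No single site covers all 8 demand points.
But {D1, D2} covers everything, so the minimum is 2.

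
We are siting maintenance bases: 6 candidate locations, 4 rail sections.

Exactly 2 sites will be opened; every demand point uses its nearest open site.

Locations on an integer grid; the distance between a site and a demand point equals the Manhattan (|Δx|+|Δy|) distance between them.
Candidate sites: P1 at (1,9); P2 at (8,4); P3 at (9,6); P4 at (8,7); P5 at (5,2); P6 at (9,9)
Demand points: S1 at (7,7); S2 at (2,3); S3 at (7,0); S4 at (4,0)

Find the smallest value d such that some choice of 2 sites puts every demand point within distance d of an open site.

Open {P2, P5}.
  Farthest demand point is S1 at distance 4 (to P2); all others are ≤ 4.
With {P3, P5} the worst case is 4.
With {P4, P5} the worst case is 4.
No size-2 selection achieves below 4.

4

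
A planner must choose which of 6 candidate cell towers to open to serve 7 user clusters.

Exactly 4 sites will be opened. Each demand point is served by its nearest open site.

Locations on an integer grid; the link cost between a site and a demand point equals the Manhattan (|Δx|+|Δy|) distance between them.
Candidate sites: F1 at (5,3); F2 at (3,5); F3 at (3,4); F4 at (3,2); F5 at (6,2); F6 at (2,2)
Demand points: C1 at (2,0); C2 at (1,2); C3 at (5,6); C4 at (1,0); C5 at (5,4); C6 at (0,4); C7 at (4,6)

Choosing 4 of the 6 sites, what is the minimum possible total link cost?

15

Open {F1, F2, F3, F6}.
  C1→F6 2, C2→F6 1, C3→F1 3, C4→F6 3, C5→F1 1, C6→F3 3, C7→F2 2  ⇒ total 15.
Compare {F1, F2, F4, F6}: total 16.
Compare {F1, F2, F5, F6}: total 16.
No size-4 selection does better; minimum is 15.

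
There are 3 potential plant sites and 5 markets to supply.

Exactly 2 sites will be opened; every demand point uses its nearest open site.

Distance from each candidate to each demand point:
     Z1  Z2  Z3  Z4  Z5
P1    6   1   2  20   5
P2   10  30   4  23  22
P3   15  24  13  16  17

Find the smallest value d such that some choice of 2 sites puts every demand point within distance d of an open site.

16

Open {P1, P3}.
  Farthest demand point is Z4 at distance 16 (to P3); all others are ≤ 16.
With {P1, P2} the worst case is 20.
With {P2, P3} the worst case is 24.
No size-2 selection achieves below 16.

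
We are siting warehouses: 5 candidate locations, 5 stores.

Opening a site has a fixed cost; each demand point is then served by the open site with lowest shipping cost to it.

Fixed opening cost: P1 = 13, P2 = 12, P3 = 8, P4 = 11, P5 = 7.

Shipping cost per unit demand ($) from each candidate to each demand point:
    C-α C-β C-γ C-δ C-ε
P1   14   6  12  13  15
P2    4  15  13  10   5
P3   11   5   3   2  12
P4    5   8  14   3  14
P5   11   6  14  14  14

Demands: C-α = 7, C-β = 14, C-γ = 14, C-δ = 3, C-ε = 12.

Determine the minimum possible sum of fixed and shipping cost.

226

Open {P2, P3}: assign each demand point to its cheapest open site.
  C-α→P2 7×4=28, C-β→P3 14×5=70, C-γ→P3 14×3=42, C-δ→P3 3×2=6, C-ε→P2 12×5=60
  shipping cost 206, fixed 20 → total 226.
Compare {P2, P3, P5}: shipping cost 206 + fixed 27 = 233.
Compare {P2, P3, P4}: shipping cost 206 + fixed 31 = 237.
Compare {P1, P2, P3}: shipping cost 206 + fixed 33 = 239.
All other subsets cost ≥ 233. Minimum total cost: 226.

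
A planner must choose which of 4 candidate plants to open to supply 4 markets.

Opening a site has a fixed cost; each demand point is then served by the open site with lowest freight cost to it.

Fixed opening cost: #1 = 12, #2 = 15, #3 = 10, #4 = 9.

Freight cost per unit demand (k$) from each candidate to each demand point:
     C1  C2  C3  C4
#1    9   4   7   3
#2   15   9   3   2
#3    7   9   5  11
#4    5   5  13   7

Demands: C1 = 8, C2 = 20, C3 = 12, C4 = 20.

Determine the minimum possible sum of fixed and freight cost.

Open {#1, #2, #4}: assign each demand point to its cheapest open site.
  C1→#4 8×5=40, C2→#1 20×4=80, C3→#2 12×3=36, C4→#2 20×2=40
  freight cost 196, fixed 36 → total 232.
Compare {#2, #4}: freight cost 216 + fixed 24 = 240.
Compare {#1, #2, #3, #4}: freight cost 196 + fixed 46 = 242.
Compare {#1, #2, #3}: freight cost 212 + fixed 37 = 249.
All other subsets cost ≥ 240. Minimum total cost: 232.

232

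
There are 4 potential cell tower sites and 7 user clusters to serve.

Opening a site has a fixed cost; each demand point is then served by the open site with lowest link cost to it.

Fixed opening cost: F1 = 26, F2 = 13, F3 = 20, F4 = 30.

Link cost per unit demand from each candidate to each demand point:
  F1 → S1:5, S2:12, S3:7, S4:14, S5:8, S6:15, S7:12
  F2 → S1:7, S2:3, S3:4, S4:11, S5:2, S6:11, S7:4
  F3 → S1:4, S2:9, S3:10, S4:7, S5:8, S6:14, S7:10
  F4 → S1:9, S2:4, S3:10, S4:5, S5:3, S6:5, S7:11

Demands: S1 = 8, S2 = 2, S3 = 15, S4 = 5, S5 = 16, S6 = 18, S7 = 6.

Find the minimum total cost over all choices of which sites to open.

Open {F2, F3, F4}: assign each demand point to its cheapest open site.
  S1→F3 8×4=32, S2→F2 2×3=6, S3→F2 15×4=60, S4→F4 5×5=25, S5→F2 16×2=32, S6→F4 18×5=90, S7→F2 6×4=24
  link cost 269, fixed 63 → total 332.
Compare {F2, F4}: link cost 293 + fixed 43 = 336.
Compare {F1, F2, F4}: link cost 277 + fixed 69 = 346.
Compare {F1, F2, F3, F4}: link cost 269 + fixed 89 = 358.
All other subsets cost ≥ 336. Minimum total cost: 332.

332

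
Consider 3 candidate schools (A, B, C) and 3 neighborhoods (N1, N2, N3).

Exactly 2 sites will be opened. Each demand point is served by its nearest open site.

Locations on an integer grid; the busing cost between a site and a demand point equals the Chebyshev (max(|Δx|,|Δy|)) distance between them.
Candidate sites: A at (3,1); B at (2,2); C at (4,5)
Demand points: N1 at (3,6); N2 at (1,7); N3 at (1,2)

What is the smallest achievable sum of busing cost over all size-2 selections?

Open {B, C}.
  N1→C 1, N2→C 3, N3→B 1  ⇒ total 5.
Compare {A, C}: total 6.
Compare {A, B}: total 10.

5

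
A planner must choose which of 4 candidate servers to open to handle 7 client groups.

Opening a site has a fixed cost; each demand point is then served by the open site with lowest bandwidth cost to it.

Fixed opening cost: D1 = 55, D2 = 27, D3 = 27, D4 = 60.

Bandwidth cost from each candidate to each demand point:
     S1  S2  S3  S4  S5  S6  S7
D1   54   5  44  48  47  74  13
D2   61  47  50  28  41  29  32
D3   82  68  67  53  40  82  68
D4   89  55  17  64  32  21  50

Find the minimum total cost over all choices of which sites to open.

296

Open {D1, D2}: assign each demand point to its cheapest open site.
  S1→D1 54, S2→D1 5, S3→D1 44, S4→D2 28, S5→D2 41, S6→D2 29, S7→D1 13
  bandwidth cost 214, fixed 82 → total 296.
Compare {D1, D4}: bandwidth cost 190 + fixed 115 = 305.
Compare {D1, D2, D4}: bandwidth cost 170 + fixed 142 = 312.
Compare {D2}: bandwidth cost 288 + fixed 27 = 315.
All other subsets cost ≥ 305. Minimum total cost: 296.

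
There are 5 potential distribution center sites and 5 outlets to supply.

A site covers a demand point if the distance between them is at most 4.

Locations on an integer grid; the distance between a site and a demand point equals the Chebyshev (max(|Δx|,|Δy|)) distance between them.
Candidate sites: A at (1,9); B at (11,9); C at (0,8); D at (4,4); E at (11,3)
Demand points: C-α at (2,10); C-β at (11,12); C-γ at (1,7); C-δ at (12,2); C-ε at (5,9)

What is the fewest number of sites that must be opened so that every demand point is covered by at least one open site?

3

Coverage sets (demand points within 4 of each site):
  A: {C-α, C-γ, C-ε}
  B: {C-β}
  C: {C-α, C-γ}
  D: {C-γ}
  E: {C-δ}
No 2 sites suffice: every size-2 union leaves at least one demand point uncovered.
But {A, B, E} covers everything, so the minimum is 3.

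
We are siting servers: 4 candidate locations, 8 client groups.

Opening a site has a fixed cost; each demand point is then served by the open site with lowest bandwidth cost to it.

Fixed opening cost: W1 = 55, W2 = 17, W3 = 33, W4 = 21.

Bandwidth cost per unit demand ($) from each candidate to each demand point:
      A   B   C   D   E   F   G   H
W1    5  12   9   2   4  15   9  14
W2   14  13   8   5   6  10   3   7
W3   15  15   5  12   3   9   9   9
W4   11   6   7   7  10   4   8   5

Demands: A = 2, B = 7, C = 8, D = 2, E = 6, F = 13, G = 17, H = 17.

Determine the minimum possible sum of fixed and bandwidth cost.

Open {W2, W3, W4}: assign each demand point to its cheapest open site.
  A→W4 2×11=22, B→W4 7×6=42, C→W3 8×5=40, D→W2 2×5=10, E→W3 6×3=18, F→W4 13×4=52, G→W2 17×3=51, H→W4 17×5=85
  bandwidth cost 320, fixed 71 → total 391.
Compare {W2, W4}: bandwidth cost 354 + fixed 38 = 392.
Compare {W1, W2, W4}: bandwidth cost 324 + fixed 93 = 417.
Compare {W1, W2, W3, W4}: bandwidth cost 302 + fixed 126 = 428.
All other subsets cost ≥ 392. Minimum total cost: 391.

391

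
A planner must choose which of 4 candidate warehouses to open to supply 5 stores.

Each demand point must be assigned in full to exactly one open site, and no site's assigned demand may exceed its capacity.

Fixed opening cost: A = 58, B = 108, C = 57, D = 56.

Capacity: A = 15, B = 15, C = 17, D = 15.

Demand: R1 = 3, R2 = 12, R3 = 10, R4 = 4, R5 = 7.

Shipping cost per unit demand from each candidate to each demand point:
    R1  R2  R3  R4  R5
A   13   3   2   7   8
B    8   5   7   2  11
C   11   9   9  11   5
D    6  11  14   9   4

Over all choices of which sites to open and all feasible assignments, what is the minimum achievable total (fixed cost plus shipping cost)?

Open {A, C, D}; cheapest assignment that respects the capacities:
  A (cap 15, load 14): R3, R4 — cost 10×2 + 4×7 = 48
  C (cap 17, load 12): R2 — cost 12×9 = 108
  D (cap 15, load 10): R1, R5 — cost 3×6 + 7×4 = 46
  Shipping 202, fixed 171 → total 373.
  Any other capacity-feasible assignment to {A, C, D} ships for at least 202.
Compare {A, B, D}: its best feasible assignment gives total 376.
Compare {A, B, C}: its best feasible assignment gives total 390.
Every other set of open sites that can feasibly serve all demand totals ≥ 376 even under its best assignment. Minimum: 373.

373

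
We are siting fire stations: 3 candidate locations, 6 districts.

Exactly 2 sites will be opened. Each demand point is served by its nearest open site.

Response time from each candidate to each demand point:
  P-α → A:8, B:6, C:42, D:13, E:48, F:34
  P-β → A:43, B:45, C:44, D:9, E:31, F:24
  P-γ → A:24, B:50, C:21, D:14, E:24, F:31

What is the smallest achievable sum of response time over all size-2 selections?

103

Open {P-α, P-γ}.
  A→P-α 8, B→P-α 6, C→P-γ 21, D→P-α 13, E→P-γ 24, F→P-γ 31  ⇒ total 103.
Compare {P-α, P-β}: total 120.
Compare {P-β, P-γ}: total 147.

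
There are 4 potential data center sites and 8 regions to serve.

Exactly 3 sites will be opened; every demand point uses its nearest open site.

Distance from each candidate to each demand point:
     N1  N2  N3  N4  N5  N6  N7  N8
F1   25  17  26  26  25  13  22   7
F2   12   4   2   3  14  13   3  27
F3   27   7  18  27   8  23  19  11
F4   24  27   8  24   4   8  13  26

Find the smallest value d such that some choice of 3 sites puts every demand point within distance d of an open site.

12

Open {F1, F2, F4}.
  Farthest demand point is N1 at distance 12 (to F2); all others are ≤ 12.
With {F2, F3, F4} the worst case is 12.
With {F1, F2, F3} the worst case is 13.
No size-3 selection achieves below 12.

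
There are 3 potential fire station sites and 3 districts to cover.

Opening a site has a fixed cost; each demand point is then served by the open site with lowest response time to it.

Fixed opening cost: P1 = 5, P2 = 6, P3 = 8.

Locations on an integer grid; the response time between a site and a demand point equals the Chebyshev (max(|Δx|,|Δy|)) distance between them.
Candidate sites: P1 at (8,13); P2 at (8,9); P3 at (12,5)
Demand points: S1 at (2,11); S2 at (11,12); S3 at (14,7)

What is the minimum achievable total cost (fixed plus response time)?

Open {P1}: assign each demand point to its cheapest open site.
  S1→P1 6, S2→P1 3, S3→P1 6
  response time 15, fixed 5 → total 20.
Compare {P2}: response time 15 + fixed 6 = 21.
Compare {P1, P3}: response time 11 + fixed 13 = 24.
Compare {P2, P3}: response time 11 + fixed 14 = 25.
All other subsets cost ≥ 21. Minimum total cost: 20.

20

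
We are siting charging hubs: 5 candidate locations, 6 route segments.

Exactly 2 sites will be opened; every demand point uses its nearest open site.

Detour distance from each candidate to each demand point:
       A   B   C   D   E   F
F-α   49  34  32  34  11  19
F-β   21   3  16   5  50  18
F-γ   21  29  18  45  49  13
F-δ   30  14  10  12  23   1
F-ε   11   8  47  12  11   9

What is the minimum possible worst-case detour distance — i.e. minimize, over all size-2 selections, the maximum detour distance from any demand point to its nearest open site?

Open {F-δ, F-ε}.
  Farthest demand point is D at detour distance 12 (to F-δ); all others are ≤ 12.
With {F-β, F-ε} the worst case is 16.
With {F-γ, F-ε} the worst case is 18.
No size-2 selection achieves below 12.

12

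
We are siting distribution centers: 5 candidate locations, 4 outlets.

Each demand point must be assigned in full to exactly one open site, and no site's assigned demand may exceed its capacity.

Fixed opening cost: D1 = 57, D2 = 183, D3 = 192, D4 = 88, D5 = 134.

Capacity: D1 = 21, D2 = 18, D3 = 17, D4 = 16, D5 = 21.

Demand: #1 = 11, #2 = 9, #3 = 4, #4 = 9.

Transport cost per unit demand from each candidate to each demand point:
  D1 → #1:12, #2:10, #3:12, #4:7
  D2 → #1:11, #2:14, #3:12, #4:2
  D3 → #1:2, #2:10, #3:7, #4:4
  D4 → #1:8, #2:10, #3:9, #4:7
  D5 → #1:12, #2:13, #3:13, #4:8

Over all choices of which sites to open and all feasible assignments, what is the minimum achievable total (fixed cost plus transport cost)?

Open {D1, D4}; cheapest assignment that respects the capacities:
  D1 (cap 21, load 18): #2, #4 — cost 9×10 + 9×7 = 153
  D4 (cap 16, load 15): #1, #3 — cost 11×8 + 4×9 = 124
  Shipping 277, fixed 145 → total 422.
  Any other capacity-feasible assignment to {D1, D4} ships for at least 277.
Compare {D1, D3}: its best feasible assignment gives total 452.
Compare {D1, D2}: its best feasible assignment gives total 528.
Every other set of open sites that can feasibly serve all demand totals ≥ 452 even under its best assignment. Minimum: 422.

422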